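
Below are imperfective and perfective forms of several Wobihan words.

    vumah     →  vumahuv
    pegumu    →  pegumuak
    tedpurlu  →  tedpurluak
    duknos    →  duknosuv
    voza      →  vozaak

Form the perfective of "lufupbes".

lufupbesuv

"lufupbes" ends in a consonant. The stems ending in a consonant (duknos → duknosuv, vumah → vumahuv) add -uv.
So lufupbes → lufupbesuv.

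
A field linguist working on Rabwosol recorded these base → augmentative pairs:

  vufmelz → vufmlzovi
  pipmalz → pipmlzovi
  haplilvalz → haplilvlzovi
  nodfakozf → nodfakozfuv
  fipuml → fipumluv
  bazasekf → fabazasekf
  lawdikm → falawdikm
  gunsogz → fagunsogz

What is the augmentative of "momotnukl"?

famomotnukl

nodfakozf and bazasekf both end in -f yet inflect differently (nodfakozfuv, fabazasekf), so the final letter is not what conditions the rule; the second-to-last letter is.
"momotnukl" has second-to-last letter 'k'. The stems whose second-to-last letter is 'k' (bazasekf → fabazasekf, lawdikm → falawdikm) add the prefix fa-.
The other patterns: stems whose second-to-last letter is 'l' delete the last vowel and add -ovi; stems whose second-to-last letter is 'm' or 'z' add -uv.
So momotnukl → famomotnukl.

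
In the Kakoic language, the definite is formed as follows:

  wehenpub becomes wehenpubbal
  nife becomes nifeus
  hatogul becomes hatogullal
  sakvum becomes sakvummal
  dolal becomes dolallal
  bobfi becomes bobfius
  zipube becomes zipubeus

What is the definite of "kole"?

koleus

bobfi and sakvum both have 2 vowels yet inflect differently (bobfius, sakvummal), so the number of vowels is not what conditions the rule; whether the stem ends in a vowel or a consonant is.
"kole" ends in a vowel. The stems ending in a vowel (bobfi → bobfius, nife → nifeus, zipube → zipubeus) add -us.
So kole → koleus.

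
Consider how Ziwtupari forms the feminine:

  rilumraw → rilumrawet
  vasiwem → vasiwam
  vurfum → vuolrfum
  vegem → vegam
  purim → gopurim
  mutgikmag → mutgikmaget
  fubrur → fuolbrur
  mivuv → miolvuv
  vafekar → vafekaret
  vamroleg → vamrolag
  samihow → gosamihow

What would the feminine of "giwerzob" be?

mutgikmag and vamroleg both end in -g yet inflect differently (mutgikmaget, vamrolag), so the final letter is not what conditions the rule; the last vowel is.
"giwerzob" has last vowel 'o'. The one such stem in the data (samihow → gosamihow) adds the prefix go-, so the same rule applies.
So giwerzob → gogiwerzob.

gogiwerzob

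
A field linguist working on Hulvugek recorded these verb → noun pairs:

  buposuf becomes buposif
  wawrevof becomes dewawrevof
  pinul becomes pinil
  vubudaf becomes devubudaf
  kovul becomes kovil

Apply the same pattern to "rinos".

buposuf and vubudaf both end in -f yet inflect differently (buposif, devubudaf), so the final letter is not what conditions the rule; the last vowel is.
"rinos" has last vowel 'o'. The one such stem in the data (wawrevof → dewawrevof) adds the prefix de-, so the same rule applies.
So rinos → derinos.

derinos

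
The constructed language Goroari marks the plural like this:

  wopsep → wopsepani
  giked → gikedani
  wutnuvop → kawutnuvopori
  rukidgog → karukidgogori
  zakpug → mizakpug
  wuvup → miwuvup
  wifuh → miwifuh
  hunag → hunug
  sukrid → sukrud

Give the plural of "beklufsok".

wopsep and wutnuvop both end in -p yet inflect differently (wopsepani, kawutnuvopori), so the final letter is not what conditions the rule; the last vowel is.
"beklufsok" has last vowel 'o'. The stems whose last vowel is 'o' (wutnuvop → kawutnuvopori, rukidgog → karukidgogori) add ka- … -ori around the stem.
The other patterns: stems whose last vowel is 'e' add -ani; stems whose last vowel is 'u' add the prefix mi-; stems whose last vowel is 'a' or 'i' change the last vowel to 'u'.
So beklufsok → kabeklufsokori.

kabeklufsokori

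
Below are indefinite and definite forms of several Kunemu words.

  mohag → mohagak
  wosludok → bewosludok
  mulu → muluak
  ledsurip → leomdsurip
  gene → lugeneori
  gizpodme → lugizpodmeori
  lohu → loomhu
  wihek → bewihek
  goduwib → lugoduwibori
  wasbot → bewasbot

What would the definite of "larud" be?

laomrud

mulu and lohu both end in -u yet inflect differently (muluak, loomhu), so the final letter is not what conditions the rule; the first letter is.
"larud" begins with l-. The stems beginning with l- (lohu → loomhu, ledsurip → leomdsurip) insert -om- after the first vowel.
So larud → laomrud.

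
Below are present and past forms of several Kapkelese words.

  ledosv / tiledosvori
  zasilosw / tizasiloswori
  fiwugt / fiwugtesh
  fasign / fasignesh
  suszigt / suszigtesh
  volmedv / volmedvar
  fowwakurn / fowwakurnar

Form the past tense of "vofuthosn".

tivofuthosnori

ledosv and volmedv both end in -v yet inflect differently (tiledosvori, volmedvar), so the final letter is not what conditions the rule; the second-to-last letter is.
"vofuthosn" has second-to-last letter 's'. The stems whose second-to-last letter is 's' (ledosv → tiledosvori, zasilosw → tizasiloswori) add ti- … -ori around the stem.
So vofuthosn → tivofuthosnori.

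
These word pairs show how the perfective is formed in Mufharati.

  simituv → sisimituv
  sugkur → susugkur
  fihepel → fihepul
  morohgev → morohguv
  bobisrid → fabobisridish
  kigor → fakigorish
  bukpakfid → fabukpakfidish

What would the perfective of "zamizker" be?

simituv and morohgev both end in -v yet inflect differently (sisimituv, morohguv), so the final letter is not what conditions the rule; the last vowel is.
"zamizker" has last vowel 'e'. The stems whose last vowel is 'e' (fihepel → fihepul, morohgev → morohguv) change the last vowel to 'u'.
The other patterns: stems whose last vowel is 'u' repeat the first consonant+vowel as a prefix; stems whose last vowel is 'i' or 'o' add fa- … -ish around the stem.
So zamizker → zamizkur.

zamizkur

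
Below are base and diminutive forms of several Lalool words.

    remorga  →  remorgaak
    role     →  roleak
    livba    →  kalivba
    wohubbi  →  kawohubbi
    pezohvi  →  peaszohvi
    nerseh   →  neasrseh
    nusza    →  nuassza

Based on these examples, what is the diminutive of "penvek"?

"penvek" begins with p-. The one such stem in the data (pezohvi → peaszohvi) inserts -as- after the first vowel (as do nerseh, nusza), so the same rule applies.
So penvek → peasnvek.

peasnvek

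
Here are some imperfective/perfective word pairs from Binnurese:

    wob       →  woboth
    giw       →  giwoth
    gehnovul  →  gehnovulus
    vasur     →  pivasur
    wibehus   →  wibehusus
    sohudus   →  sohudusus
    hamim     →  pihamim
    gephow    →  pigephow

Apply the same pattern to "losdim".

giw and gephow both end in -w yet inflect differently (giwoth, pigephow), so the final letter is not what conditions the rule; the number of vowels is.
"losdim" has 2 vowels. The stems with 2 vowels (hamim → pihamim, gephow → pigephow, vasur → pivasur) add the prefix pi-.
The other patterns: stems with 1 vowel add -oth; stems with 3 vowels add -us.
So losdim → pilosdim.

pilosdim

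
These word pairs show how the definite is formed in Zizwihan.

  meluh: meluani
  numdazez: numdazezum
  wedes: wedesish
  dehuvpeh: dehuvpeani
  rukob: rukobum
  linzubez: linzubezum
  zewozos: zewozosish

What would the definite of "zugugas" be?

dehuvpeh and numdazez both have last vowel 'e' yet inflect differently (dehuvpeani, numdazezum), so the last vowel is not what conditions the rule; the final letter is.
"zugugas" ends in -s. The stems ending in -s (zewozos → zewozosish, wedes → wedesish) add -ish.
So zugugas → zugugasish.

zugugasish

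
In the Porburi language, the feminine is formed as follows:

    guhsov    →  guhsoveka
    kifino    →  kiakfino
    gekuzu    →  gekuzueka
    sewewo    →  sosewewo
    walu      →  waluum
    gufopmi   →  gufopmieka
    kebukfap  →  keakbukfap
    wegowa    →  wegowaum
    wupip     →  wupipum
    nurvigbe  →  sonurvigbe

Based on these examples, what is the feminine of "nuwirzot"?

kebukfap and wupip both end in -p yet inflect differently (keakbukfap, wupipum), so the final letter is not what conditions the rule; the first letter is.
"nuwirzot" begins with n-. The one such stem in the data (nurvigbe → sonurvigbe) adds the prefix so-, so the same rule applies.
The other patterns: stems beginning with k- insert -ak- after the first vowel; stems beginning with w- add -um; stems beginning with g- add -eka.
So nuwirzot → sonuwirzot.

sonuwirzot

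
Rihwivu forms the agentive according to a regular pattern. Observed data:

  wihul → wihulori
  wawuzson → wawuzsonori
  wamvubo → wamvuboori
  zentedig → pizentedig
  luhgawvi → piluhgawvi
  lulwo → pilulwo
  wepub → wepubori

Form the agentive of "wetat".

wetatori

wamvubo and lulwo both end in -o yet inflect differently (wamvuboori, pilulwo), so the final letter is not what conditions the rule; the first letter is.
"wetat" begins with w-. The stems beginning with w- (wamvubo → wamvuboori, wawuzson → wawuzsonori, wihul → wihulori) add -ori.
The other pattern: stems beginning with l- or z- add the prefix pi-.
So wetat → wetatori.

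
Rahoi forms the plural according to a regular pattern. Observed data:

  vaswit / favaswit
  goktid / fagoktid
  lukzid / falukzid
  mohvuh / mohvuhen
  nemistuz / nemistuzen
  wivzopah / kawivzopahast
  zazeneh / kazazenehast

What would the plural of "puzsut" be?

mohvuh and wivzopah both end in -h yet inflect differently (mohvuhen, kawivzopahast), so the final letter is not what conditions the rule; the last vowel is.
"puzsut" has last vowel 'u'. The stems whose last vowel is 'u' (mohvuh → mohvuhen, nemistuz → nemistuzen) add -en.
So puzsut → puzsuten.

puzsuten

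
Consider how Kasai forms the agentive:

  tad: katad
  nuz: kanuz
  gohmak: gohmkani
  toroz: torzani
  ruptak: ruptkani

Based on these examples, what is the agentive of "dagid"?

dagdani

nuz and toroz both end in -z yet inflect differently (kanuz, torzani), so the final letter is not what conditions the rule; the number of vowels is.
"dagid" has 2 vowels. The stems with 2 vowels (gohmak → gohmkani, toroz → torzani, ruptak → ruptkani) delete the last vowel and add -ani.
The other pattern: stems with 1 vowel add the prefix ka-.
So dagid → dagdani.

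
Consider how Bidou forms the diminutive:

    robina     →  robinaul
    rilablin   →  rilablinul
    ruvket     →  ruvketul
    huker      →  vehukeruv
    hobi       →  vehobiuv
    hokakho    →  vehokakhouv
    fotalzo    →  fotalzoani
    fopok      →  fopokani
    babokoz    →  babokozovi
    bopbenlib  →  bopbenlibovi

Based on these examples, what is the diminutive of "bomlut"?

"bomlut" begins with b-. The stems beginning with b- (babokoz → babokozovi, bopbenlib → bopbenlibovi) add -ovi.
The other patterns: stems beginning with r- add -ul; stems beginning with h- add ve- … -uv around the stem; stems beginning with f- add -ani.
So bomlut → bomlutovi.

bomlutovi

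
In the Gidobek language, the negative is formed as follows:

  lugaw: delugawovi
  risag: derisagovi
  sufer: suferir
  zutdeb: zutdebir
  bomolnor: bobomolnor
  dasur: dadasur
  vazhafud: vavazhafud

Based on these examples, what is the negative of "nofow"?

sufer and bomolnor both end in -r yet inflect differently (suferir, bobomolnor), so the final letter is not what conditions the rule; the last vowel is.
"nofow" has last vowel 'o'. The one such stem in the data (bomolnor → bobomolnor) repeats the first consonant+vowel as a prefix (as do dasur, vazhafud), so the same rule applies.
The other patterns: stems whose last vowel is 'a' add de- … -ovi around the stem; stems whose last vowel is 'e' add -ir.
So nofow → nonofow.

nonofow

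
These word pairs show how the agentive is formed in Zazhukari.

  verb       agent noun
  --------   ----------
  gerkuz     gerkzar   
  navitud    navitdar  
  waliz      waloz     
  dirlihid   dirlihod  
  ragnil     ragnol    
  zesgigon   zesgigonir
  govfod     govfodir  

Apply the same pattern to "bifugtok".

bifugtokir

gerkuz and waliz both end in -z yet inflect differently (gerkzar, waloz), so the final letter is not what conditions the rule; the last vowel is.
"bifugtok" has last vowel 'o'. The stems whose last vowel is 'o' (zesgigon → zesgigonir, govfod → govfodir) add -ir.
The other patterns: stems whose last vowel is 'u' delete the last vowel and add -ar; stems whose last vowel is 'i' change the last vowel to 'o'.
So bifugtok → bifugtokir.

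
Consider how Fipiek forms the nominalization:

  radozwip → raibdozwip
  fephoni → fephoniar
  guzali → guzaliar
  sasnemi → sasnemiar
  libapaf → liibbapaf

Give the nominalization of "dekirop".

deibkirop

fephoni and radozwip both have last vowel 'i' yet inflect differently (fephoniar, raibdozwip), so the last vowel is not what conditions the rule; the final letter is.
"dekirop" ends in -p. The one such stem in the data (radozwip → raibdozwip) inserts -ib- after the first vowel (as does libapaf), so the same rule applies.
The other pattern: stems ending in -i add -ar.
So dekirop → deibkirop.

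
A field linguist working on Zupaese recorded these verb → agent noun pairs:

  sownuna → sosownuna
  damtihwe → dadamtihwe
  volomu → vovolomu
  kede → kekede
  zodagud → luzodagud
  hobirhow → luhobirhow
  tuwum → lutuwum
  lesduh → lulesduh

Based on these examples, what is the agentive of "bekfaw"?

volomu and zodagud both have last vowel 'u' yet inflect differently (vovolomu, luzodagud), so the last vowel is not what conditions the rule; whether the stem ends in a vowel or a consonant is.
"bekfaw" ends in a consonant. The stems ending in a consonant (zodagud → luzodagud, hobirhow → luhobirhow, tuwum → lutuwum) add the prefix lu-.
So bekfaw → lubekfaw.

lubekfaw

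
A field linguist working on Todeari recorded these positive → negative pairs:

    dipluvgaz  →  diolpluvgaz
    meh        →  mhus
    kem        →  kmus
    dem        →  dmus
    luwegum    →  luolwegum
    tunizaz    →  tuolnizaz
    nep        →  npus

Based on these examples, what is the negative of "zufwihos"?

zuolfwihos

kem and luwegum both end in -m yet inflect differently (kmus, luolwegum), so the final letter is not what conditions the rule; the number of vowels is.
"zufwihos" has 3 vowels. The stems with 3 vowels (luwegum → luolwegum, dipluvgaz → diolpluvgaz, tunizaz → tuolnizaz) insert -ol- after the first vowel.
The other pattern: stems with 1 vowel delete the last vowel and add -us.
So zufwihos → zuolfwihos.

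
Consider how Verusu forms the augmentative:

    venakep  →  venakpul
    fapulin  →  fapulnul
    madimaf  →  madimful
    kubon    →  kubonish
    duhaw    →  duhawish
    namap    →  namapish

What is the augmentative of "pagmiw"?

"pagmiw" has 2 vowels. The stems with 2 vowels (kubon → kubonish, duhaw → duhawish, namap → namapish) add -ish.
So pagmiw → pagmiwish.

pagmiwish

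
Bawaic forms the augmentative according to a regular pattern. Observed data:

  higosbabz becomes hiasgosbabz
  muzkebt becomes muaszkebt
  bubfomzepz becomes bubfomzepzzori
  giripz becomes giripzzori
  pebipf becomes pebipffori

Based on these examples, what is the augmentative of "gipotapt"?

higosbabz and bubfomzepz both end in -z yet inflect differently (hiasgosbabz, bubfomzepzzori), so the final letter is not what conditions the rule; the second-to-last letter is.
"gipotapt" has second-to-last letter 'p'. The stems whose second-to-last letter is 'p' (bubfomzepz → bubfomzepzzori, giripz → giripzzori, pebipf → pebipffori) double the final consonant and add -ori.
The other pattern: stems whose second-to-last letter is 'b' insert -as- after the first vowel.
So gipotapt → gipotapttori.

gipotapttori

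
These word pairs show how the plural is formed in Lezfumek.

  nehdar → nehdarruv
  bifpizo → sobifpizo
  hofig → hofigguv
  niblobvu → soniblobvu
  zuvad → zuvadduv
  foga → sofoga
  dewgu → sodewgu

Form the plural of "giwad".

giwadduv

zuvad and foga both have last vowel 'a' yet inflect differently (zuvadduv, sofoga), so the last vowel is not what conditions the rule; whether the stem ends in a vowel or a consonant is.
"giwad" ends in a consonant. The stems ending in a consonant (zuvad → zuvadduv, hofig → hofigguv, nehdar → nehdarruv) double the final consonant and add -uv.
So giwad → giwadduv.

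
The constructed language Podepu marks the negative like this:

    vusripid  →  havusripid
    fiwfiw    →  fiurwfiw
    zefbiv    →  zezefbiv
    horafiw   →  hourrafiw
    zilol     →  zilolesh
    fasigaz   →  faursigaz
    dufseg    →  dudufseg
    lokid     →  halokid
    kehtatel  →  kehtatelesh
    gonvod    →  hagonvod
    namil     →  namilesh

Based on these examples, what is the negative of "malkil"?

malkilesh

lokid and zefbiv both have last vowel 'i' yet inflect differently (halokid, zezefbiv), so the last vowel is not what conditions the rule; the final letter is.
"malkil" ends in -l. The stems ending in -l (namil → namilesh, zilol → zilolesh, kehtatel → kehtatelesh) add -esh.
So malkil → malkilesh.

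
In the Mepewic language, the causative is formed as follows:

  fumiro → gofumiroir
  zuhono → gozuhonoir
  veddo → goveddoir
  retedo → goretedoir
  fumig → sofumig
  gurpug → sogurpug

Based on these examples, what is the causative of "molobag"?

somolobag

fumiro and fumig both begin with f- yet inflect differently (gofumiroir, sofumig), so the first letter is not what conditions the rule; the final letter is.
"molobag" ends in -g. The stems ending in -g (fumig → sofumig, gurpug → sogurpug) add the prefix so-.
So molobag → somolobag.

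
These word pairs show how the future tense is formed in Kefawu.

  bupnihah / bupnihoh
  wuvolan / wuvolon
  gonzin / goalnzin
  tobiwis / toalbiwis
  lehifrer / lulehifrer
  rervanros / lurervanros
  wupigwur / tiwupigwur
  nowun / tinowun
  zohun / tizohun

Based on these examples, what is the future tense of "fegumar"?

wuvolan and gonzin both end in -n yet inflect differently (wuvolon, goalnzin), so the final letter is not what conditions the rule; the last vowel is.
"fegumar" has last vowel 'a'. The stems whose last vowel is 'a' (bupnihah → bupnihoh, wuvolan → wuvolon) change the last vowel to 'o'.
So fegumar → fegumor.

fegumor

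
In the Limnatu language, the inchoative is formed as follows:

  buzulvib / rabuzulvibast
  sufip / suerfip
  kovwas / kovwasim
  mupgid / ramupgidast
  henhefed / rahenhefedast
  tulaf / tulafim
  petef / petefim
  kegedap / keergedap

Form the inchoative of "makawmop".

maerkawmop

mupgid and sufip both have last vowel 'i' yet inflect differently (ramupgidast, suerfip), so the last vowel is not what conditions the rule; the final letter is.
"makawmop" ends in -p. The stems ending in -p (sufip → suerfip, kegedap → keergedap) insert -er- after the first vowel.
The other patterns: stems ending in -b or -d add ra- … -ast around the stem; stems ending in -f or -s add -im.
So makawmop → maerkawmop.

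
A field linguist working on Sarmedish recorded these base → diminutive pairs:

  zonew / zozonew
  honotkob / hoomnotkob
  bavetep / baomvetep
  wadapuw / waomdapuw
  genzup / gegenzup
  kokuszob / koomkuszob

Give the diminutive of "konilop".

bavetep and genzup both end in -p yet inflect differently (baomvetep, gegenzup), so the final letter is not what conditions the rule; the number of vowels is.
"konilop" has 3 vowels. The stems with 3 vowels (honotkob → hoomnotkob, wadapuw → waomdapuw, bavetep → baomvetep) insert -om- after the first vowel.
The other pattern: stems with 2 vowels repeat the first consonant+vowel as a prefix.
So konilop → koomnilop.

koomnilop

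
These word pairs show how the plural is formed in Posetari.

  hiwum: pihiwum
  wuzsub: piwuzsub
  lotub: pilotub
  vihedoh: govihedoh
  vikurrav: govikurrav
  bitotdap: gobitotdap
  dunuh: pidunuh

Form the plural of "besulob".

dunuh and vihedoh both end in -h yet inflect differently (pidunuh, govihedoh), so the final letter is not what conditions the rule; the last vowel is.
"besulob" has last vowel 'o'. The one such stem in the data (vihedoh → govihedoh) adds the prefix go-, so the same rule applies.
The other pattern: stems whose last vowel is 'u' add the prefix pi-.
So besulob → gobesulob.

gobesulob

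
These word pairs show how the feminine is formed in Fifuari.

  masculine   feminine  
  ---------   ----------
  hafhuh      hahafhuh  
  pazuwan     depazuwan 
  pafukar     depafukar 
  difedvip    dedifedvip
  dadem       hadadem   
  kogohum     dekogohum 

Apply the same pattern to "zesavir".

dezesavir

kogohum and dadem both end in -m yet inflect differently (dekogohum, hadadem), so the final letter is not what conditions the rule; the number of vowels is.
"zesavir" has 3 vowels. The stems with 3 vowels (pazuwan → depazuwan, kogohum → dekogohum, pafukar → depafukar) add the prefix de-.
The other pattern: stems with 2 vowels add the prefix ha-.
So zesavir → dezesavir.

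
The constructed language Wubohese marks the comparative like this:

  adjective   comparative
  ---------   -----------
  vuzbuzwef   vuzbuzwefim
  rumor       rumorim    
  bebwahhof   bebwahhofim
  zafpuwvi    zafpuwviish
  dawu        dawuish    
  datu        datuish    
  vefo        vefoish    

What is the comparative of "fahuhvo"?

rumor and vefo both have last vowel 'o' yet inflect differently (rumorim, vefoish), so the last vowel is not what conditions the rule; whether the stem ends in a vowel or a consonant is.
"fahuhvo" ends in a vowel. The stems ending in a vowel (zafpuwvi → zafpuwviish, dawu → dawuish, datu → datuish) add -ish.
The other pattern: stems ending in a consonant add -im.
So fahuhvo → fahuhvoish.

fahuhvoish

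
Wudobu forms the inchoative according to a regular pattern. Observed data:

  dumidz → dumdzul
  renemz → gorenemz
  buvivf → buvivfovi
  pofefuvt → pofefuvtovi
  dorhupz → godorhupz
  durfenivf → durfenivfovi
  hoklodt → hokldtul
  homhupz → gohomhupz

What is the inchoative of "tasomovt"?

tasomovtovi

hoklodt and pofefuvt both end in -t yet inflect differently (hokldtul, pofefuvtovi), so the final letter is not what conditions the rule; the second-to-last letter is.
"tasomovt" has second-to-last letter 'v'. The stems whose second-to-last letter is 'v' (buvivf → buvivfovi, durfenivf → durfenivfovi, pofefuvt → pofefuvtovi) add -ovi.
So tasomovt → tasomovtovi.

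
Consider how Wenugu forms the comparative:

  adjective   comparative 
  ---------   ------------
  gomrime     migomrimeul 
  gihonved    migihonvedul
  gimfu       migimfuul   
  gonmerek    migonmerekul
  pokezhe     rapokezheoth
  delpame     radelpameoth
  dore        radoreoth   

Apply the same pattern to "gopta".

migoptaul

gomrime and pokezhe both end in -e yet inflect differently (migomrimeul, rapokezheoth), so the final letter is not what conditions the rule; the first letter is.
"gopta" begins with g-. The stems beginning with g- (gomrime → migomrimeul, gihonved → migihonvedul, gimfu → migimfuul) add mi- … -ul around the stem.
So gopta → migoptaul.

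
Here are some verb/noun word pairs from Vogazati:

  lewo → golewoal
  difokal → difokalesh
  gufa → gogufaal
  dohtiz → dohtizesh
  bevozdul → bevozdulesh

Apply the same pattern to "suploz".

suplozesh

"suploz" ends in a consonant. The stems ending in a consonant (dohtiz → dohtizesh, bevozdul → bevozdulesh, difokal → difokalesh) add -esh.
The other pattern: stems ending in a vowel add go- … -al around the stem.
So suploz → suplozesh.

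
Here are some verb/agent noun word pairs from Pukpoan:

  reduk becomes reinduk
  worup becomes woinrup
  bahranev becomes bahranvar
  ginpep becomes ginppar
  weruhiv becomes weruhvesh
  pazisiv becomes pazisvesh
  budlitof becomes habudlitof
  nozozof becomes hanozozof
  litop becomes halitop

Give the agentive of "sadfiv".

worup and ginpep both end in -p yet inflect differently (woinrup, ginppar), so the final letter is not what conditions the rule; the last vowel is.
"sadfiv" has last vowel 'i'. The stems whose last vowel is 'i' (weruhiv → weruhvesh, pazisiv → pazisvesh) delete the last vowel and add -esh.
The other patterns: stems whose last vowel is 'u' insert -in- after the first vowel; stems whose last vowel is 'e' delete the last vowel and add -ar; stems whose last vowel is 'o' add the prefix ha-.
So sadfiv → sadfvesh.

sadfvesh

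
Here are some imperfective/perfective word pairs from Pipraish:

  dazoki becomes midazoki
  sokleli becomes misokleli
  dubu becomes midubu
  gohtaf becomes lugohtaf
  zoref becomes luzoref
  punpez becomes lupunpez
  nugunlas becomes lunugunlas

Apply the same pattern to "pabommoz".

"pabommoz" ends in a consonant. The stems ending in a consonant (gohtaf → lugohtaf, zoref → luzoref, punpez → lupunpez) add the prefix lu-.
The other pattern: stems ending in a vowel add the prefix mi-.
So pabommoz → lupabommoz.

lupabommoz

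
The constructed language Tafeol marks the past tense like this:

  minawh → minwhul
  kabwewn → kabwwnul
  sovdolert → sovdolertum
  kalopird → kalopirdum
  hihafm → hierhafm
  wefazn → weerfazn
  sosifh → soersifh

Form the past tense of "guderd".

guderdum

"guderd" has second-to-last letter 'r'. The stems whose second-to-last letter is 'r' (sovdolert → sovdolertum, kalopird → kalopirdum) add -um.
So guderd → guderdum.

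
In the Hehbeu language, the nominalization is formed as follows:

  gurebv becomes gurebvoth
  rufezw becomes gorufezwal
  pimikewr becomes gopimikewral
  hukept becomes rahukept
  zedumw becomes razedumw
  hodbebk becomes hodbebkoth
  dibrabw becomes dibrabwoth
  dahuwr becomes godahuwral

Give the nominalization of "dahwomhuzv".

dibrabw and zedumw both end in -w yet inflect differently (dibrabwoth, razedumw), so the final letter is not what conditions the rule; the second-to-last letter is.
"dahwomhuzv" has second-to-last letter 'z'. The one such stem in the data (rufezw → gorufezwal) adds go- … -al around the stem, so the same rule applies.
So dahwomhuzv → godahwomhuzval.

godahwomhuzval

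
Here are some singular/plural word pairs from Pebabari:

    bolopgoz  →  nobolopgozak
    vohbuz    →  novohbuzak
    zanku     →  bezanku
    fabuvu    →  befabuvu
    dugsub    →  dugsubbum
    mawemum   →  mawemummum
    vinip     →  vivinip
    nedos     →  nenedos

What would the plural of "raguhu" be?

beraguhu

"raguhu" ends in -u. The stems ending in -u (zanku → bezanku, fabuvu → befabuvu) add the prefix be-.
The other patterns: stems ending in -z add no- … -ak around the stem; stems ending in -b or -m double the final consonant and add -um; stems ending in -p or -s repeat the first consonant+vowel as a prefix.
So raguhu → beraguhu.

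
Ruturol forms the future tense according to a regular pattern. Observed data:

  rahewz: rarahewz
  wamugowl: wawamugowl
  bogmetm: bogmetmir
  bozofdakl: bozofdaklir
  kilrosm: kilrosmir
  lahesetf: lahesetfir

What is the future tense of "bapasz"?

bapaszir

"bapasz" has second-to-last letter 's'. The one such stem in the data (kilrosm → kilrosmir) adds -ir, so the same rule applies.
The other pattern: stems whose second-to-last letter is 'w' repeat the first consonant+vowel as a prefix.
So bapasz → bapaszir.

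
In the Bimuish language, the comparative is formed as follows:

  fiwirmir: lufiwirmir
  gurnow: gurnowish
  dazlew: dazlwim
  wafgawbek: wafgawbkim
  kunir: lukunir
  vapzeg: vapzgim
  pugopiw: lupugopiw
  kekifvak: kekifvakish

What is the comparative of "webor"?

pugopiw and dazlew both end in -w yet inflect differently (lupugopiw, dazlwim), so the final letter is not what conditions the rule; the last vowel is.
"webor" has last vowel 'o'. The one such stem in the data (gurnow → gurnowish) adds -ish, so the same rule applies.
The other patterns: stems whose last vowel is 'i' add the prefix lu-; stems whose last vowel is 'e' delete the last vowel and add -im.
So webor → weborish.

weborish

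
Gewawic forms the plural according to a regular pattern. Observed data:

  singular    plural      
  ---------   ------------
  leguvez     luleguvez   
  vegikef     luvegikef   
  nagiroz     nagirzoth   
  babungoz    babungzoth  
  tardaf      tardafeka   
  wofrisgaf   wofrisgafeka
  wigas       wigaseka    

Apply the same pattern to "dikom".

leguvez and nagiroz both end in -z yet inflect differently (luleguvez, nagirzoth), so the final letter is not what conditions the rule; the last vowel is.
"dikom" has last vowel 'o'. The stems whose last vowel is 'o' (nagiroz → nagirzoth, babungoz → babungzoth) delete the last vowel and add -oth.
The other patterns: stems whose last vowel is 'e' add the prefix lu-; stems whose last vowel is 'a' add -eka.
So dikom → dikmoth.

dikmoth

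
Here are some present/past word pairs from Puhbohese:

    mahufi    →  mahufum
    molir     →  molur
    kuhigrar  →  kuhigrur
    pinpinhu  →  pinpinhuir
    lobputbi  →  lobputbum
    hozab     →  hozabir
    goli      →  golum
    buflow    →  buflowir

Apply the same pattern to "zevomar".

zevomur

molir and mahufi both have last vowel 'i' yet inflect differently (molur, mahufum), so the last vowel is not what conditions the rule; the final letter is.
"zevomar" ends in -r. The stems ending in -r (kuhigrar → kuhigrur, molir → molur) change the last vowel to 'u'.
The other patterns: stems ending in -i drop the final letter and add -um; stems ending in -b, -u or -w add -ir.
So zevomar → zevomur.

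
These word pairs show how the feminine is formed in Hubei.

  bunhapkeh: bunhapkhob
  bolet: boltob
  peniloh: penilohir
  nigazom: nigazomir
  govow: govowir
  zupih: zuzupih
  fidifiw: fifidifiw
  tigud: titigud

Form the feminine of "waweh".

"waweh" has last vowel 'e'. The stems whose last vowel is 'e' (bunhapkeh → bunhapkhob, bolet → boltob) delete the last vowel and add -ob.
The other patterns: stems whose last vowel is 'o' add -ir; stems whose last vowel is 'i' or 'u' repeat the first consonant+vowel as a prefix.
So waweh → wawhob.

wawhob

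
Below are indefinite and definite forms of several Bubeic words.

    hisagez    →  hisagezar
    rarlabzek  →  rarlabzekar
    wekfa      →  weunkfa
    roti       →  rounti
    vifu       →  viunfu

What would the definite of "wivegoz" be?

rarlabzek and roti both begin with r- yet inflect differently (rarlabzekar, rounti), so the first letter is not what conditions the rule; whether the stem ends in a vowel or a consonant is.
"wivegoz" ends in a consonant. The stems ending in a consonant (hisagez → hisagezar, rarlabzek → rarlabzekar) add -ar.
The other pattern: stems ending in a vowel insert -un- after the first vowel.
So wivegoz → wivegozar.

wivegozar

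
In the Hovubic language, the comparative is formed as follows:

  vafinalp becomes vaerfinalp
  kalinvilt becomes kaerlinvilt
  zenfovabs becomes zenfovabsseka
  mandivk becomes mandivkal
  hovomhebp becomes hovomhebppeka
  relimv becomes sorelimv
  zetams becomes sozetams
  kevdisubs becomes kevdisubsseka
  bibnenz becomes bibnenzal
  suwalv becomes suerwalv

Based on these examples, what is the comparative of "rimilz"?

riermilz

hovomhebp and vafinalp both end in -p yet inflect differently (hovomhebppeka, vaerfinalp), so the final letter is not what conditions the rule; the second-to-last letter is.
"rimilz" has second-to-last letter 'l'. The stems whose second-to-last letter is 'l' (suwalv → suerwalv, kalinvilt → kaerlinvilt, vafinalp → vaerfinalp) insert -er- after the first vowel.
The other patterns: stems whose second-to-last letter is 'b' double the final consonant and add -eka; stems whose second-to-last letter is 'm' add the prefix so-; stems whose second-to-last letter is 'n' or 'v' add -al.
So rimilz → riermilz.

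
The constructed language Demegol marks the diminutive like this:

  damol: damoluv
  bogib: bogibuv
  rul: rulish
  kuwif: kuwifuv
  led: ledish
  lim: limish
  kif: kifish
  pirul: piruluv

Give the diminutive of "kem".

rul and damol both end in -l yet inflect differently (rulish, damoluv), so the final letter is not what conditions the rule; the number of vowels is.
"kem" has 1 vowel. The stems with 1 vowel (lim → limish, rul → rulish, led → ledish) add -ish.
So kem → kemish.

kemish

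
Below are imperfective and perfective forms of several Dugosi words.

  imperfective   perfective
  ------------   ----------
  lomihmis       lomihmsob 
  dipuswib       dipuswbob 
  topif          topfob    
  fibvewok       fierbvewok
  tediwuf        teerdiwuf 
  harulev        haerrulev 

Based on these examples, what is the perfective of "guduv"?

"guduv" has last vowel 'u'. The one such stem in the data (tediwuf → teerdiwuf) inserts -er- after the first vowel (as do fibvewok, harulev), so the same rule applies.
The other pattern: stems whose last vowel is 'i' delete the last vowel and add -ob.
So guduv → guerduv.

guerduv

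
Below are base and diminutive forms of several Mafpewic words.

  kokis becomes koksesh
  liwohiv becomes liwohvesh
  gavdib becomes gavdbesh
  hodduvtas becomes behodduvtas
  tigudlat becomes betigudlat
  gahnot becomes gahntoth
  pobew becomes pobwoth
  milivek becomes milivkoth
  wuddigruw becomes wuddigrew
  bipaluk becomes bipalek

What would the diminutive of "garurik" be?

kokis and hodduvtas both end in -s yet inflect differently (koksesh, behodduvtas), so the final letter is not what conditions the rule; the last vowel is.
"garurik" has last vowel 'i'. The stems whose last vowel is 'i' (kokis → koksesh, liwohiv → liwohvesh, gavdib → gavdbesh) delete the last vowel and add -esh.
The other patterns: stems whose last vowel is 'a' add the prefix be-; stems whose last vowel is 'e' or 'o' delete the last vowel and add -oth; stems whose last vowel is 'u' change the last vowel to 'e'.
So garurik → garurkesh.

garurkesh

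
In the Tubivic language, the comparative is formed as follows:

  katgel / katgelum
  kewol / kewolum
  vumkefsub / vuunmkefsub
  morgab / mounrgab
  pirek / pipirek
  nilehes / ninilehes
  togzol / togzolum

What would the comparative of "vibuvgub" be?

viunbuvgub

katgel and nilehes both have last vowel 'e' yet inflect differently (katgelum, ninilehes), so the last vowel is not what conditions the rule; the final letter is.
"vibuvgub" ends in -b. The stems ending in -b (vumkefsub → vuunmkefsub, morgab → mounrgab) insert -un- after the first vowel.
So vibuvgub → viunbuvgub.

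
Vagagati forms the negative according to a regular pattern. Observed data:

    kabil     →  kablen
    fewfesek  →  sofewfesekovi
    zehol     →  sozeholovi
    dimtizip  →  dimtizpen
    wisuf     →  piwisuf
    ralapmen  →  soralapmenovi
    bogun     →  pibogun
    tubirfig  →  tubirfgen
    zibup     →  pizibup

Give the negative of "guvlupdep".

dimtizip and zibup both end in -p yet inflect differently (dimtizpen, pizibup), so the final letter is not what conditions the rule; the last vowel is.
"guvlupdep" has last vowel 'e'. The stems whose last vowel is 'e' (fewfesek → sofewfesekovi, ralapmen → soralapmenovi) add so- … -ovi around the stem.
So guvlupdep → soguvlupdepovi.

soguvlupdepovi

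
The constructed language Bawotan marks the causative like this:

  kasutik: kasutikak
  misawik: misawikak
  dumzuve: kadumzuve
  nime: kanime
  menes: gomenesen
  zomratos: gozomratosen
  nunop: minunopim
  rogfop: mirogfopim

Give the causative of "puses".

gopusesen

dumzuve and menes both have last vowel 'e' yet inflect differently (kadumzuve, gomenesen), so the last vowel is not what conditions the rule; the final letter is.
"puses" ends in -s. The stems ending in -s (menes → gomenesen, zomratos → gozomratosen) add go- … -en around the stem.
The other patterns: stems ending in -k add -ak; stems ending in -e add the prefix ka-; stems ending in -p add mi- … -im around the stem.
So puses → gopusesen.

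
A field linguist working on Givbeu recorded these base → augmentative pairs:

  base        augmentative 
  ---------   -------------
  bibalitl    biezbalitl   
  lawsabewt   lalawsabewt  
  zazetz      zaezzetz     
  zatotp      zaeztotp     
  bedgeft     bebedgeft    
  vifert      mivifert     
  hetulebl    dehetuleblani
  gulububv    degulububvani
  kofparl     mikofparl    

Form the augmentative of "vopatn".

bibalitl and kofparl both end in -l yet inflect differently (biezbalitl, mikofparl), so the final letter is not what conditions the rule; the second-to-last letter is.
"vopatn" has second-to-last letter 't'. The stems whose second-to-last letter is 't' (zatotp → zaeztotp, bibalitl → biezbalitl, zazetz → zaezzetz) insert -ez- after the first vowel.
The other patterns: stems whose second-to-last letter is 'r' add the prefix mi-; stems whose second-to-last letter is 'b' add de- … -ani around the stem; stems whose second-to-last letter is 'f' or 'w' repeat the first consonant+vowel as a prefix.
So vopatn → voezpatn.

voezpatn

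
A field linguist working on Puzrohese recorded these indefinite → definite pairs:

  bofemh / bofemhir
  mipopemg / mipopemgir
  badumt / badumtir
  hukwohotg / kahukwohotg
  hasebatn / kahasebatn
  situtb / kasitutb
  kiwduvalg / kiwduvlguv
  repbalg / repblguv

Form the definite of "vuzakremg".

vuzakremgir

mipopemg and hukwohotg both end in -g yet inflect differently (mipopemgir, kahukwohotg), so the final letter is not what conditions the rule; the second-to-last letter is.
"vuzakremg" has second-to-last letter 'm'. The stems whose second-to-last letter is 'm' (bofemh → bofemhir, mipopemg → mipopemgir, badumt → badumtir) add -ir.
So vuzakremg → vuzakremgir.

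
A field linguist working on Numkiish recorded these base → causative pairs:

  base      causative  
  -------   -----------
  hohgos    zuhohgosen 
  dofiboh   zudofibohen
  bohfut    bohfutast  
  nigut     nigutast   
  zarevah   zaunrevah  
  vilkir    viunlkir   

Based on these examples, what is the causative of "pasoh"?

zupasohen

"pasoh" has last vowel 'o'. The stems whose last vowel is 'o' (hohgos → zuhohgosen, dofiboh → zudofibohen) add zu- … -en around the stem.
The other patterns: stems whose last vowel is 'u' add -ast; stems whose last vowel is 'a' or 'i' insert -un- after the first vowel.
So pasoh → zupasohen.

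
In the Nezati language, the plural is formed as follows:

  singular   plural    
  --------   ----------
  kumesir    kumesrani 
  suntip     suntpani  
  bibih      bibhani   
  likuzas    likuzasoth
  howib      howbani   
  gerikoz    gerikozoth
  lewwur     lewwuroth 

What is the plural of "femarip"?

femarpani

kumesir and lewwur both end in -r yet inflect differently (kumesrani, lewwuroth), so the final letter is not what conditions the rule; the last vowel is.
"femarip" has last vowel 'i'. The stems whose last vowel is 'i' (howib → howbani, kumesir → kumesrani, bibih → bibhani) delete the last vowel and add -ani.
The other pattern: stems whose last vowel is 'a', 'o' or 'u' add -oth.
So femarip → femarpani.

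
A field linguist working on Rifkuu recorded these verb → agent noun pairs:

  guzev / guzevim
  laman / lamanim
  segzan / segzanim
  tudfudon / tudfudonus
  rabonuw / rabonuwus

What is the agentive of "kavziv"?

laman and tudfudon both end in -n yet inflect differently (lamanim, tudfudonus), so the final letter is not what conditions the rule; the number of vowels is.
"kavziv" has 2 vowels. The stems with 2 vowels (guzev → guzevim, laman → lamanim, segzan → segzanim) add -im.
So kavziv → kavzivim.

kavzivim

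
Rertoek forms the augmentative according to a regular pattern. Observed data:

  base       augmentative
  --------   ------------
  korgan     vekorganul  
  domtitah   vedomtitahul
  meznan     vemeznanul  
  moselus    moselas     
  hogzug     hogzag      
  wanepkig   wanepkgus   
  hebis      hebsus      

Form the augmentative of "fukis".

fuksus

"fukis" has last vowel 'i'. The stems whose last vowel is 'i' (wanepkig → wanepkgus, hebis → hebsus) delete the last vowel and add -us.
The other patterns: stems whose last vowel is 'a' add ve- … -ul around the stem; stems whose last vowel is 'u' change the last vowel to 'a'.
So fukis → fuksus.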